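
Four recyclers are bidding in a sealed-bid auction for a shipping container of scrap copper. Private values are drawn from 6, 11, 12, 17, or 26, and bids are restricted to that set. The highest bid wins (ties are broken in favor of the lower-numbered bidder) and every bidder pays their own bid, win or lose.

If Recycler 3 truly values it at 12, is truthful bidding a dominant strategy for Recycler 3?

Consider the case where Recycler 1 bids 6, Recycler 2 bids 6 and Recycler 4 bids 6.
Truthful bid 12: wins, pays 12, utility 12 - 12 = 0.
Bid 11 instead: wins, pays 11, utility 12 - 11 = 1.
Since 1 > 0, bidding 11 is strictly better here, so truthful bidding is not dominant.

No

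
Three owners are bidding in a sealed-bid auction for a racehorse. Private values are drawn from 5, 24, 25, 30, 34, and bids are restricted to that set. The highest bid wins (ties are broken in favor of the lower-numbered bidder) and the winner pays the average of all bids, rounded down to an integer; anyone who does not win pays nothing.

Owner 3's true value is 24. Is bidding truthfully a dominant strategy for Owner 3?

No

Consider the case where Owner 1 bids 5 and Owner 2 bids 24.
Truthful bid 24: loses, pays 0, utility 0.
Bid 25 instead: wins, pays 18, utility 24 - 18 = 6.
Since 6 > 0, bidding 25 is strictly better here, so truthful bidding is not dominant.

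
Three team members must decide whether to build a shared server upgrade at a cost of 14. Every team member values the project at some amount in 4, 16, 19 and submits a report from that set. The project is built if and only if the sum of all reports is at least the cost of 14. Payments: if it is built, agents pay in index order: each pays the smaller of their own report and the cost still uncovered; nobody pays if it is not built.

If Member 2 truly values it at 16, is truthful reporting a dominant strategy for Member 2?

Consider the case where Member 1 reports 4 and Member 3 reports 16.
Truthful report 16: project built, pays 10, utility 16 - 10 = 6.
Report 4 instead: project built, pays 4, utility 16 - 4 = 12.
Since 12 > 6, reporting 4 is strictly better here, so truthful reporting is not dominant.

No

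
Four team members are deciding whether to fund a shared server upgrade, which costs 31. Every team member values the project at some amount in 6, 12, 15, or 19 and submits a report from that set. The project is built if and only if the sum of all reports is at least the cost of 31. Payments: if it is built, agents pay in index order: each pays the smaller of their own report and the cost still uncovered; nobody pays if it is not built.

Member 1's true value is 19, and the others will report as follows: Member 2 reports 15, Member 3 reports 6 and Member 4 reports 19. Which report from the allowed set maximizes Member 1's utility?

Report 6: project built, pays 6, utility 19 - 6 = 13.
Report 12: project built, pays 12, utility 19 - 12 = 7.
Report 15: project built, pays 15, utility 19 - 15 = 4.
Report 19: project built, pays 19, utility 19 - 19 = 0.
The best choice is 6 with utility 13.

6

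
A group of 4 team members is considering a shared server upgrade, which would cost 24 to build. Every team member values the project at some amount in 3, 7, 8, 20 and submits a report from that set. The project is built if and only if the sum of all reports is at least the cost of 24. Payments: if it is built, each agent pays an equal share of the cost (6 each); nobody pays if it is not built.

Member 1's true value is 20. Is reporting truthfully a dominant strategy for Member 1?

Yes

Check each profile of the others' reports and compare truth against every alternative report.
Others report (3, 3, 3): truth gives 14, best alternative gives 0.
Others report (3, 3, 7): truth gives 14, best alternative gives 0.
Others report (3, 3, 8): truth gives 14, best alternative gives 0.
Others report (3, 7, 3): truth gives 14, best alternative gives 0.
Others report (3, 8, 3): truth gives 14, best alternative gives 0.
Others report (7, 3, 3): truth gives 14, best alternative gives 0.
(Remaining 58 profiles checked similarly; truth is weakly best in each.)
In every case the truthful report is at least as good as any alternative, so it is a dominant strategy.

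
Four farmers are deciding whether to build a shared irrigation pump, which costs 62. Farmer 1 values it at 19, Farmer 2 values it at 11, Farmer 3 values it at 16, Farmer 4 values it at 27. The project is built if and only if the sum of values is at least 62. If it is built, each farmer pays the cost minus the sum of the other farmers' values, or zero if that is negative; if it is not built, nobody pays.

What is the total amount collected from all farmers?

Total value 73 ≥ cost 62, so it is built.
Farmer 1: others sum to 54; max(0, 62 - 54) = 8.
Farmer 2: others sum to 62; max(0, 62 - 62) = 0.
Farmer 3: others sum to 57; max(0, 62 - 57) = 5.
Farmer 4: others sum to 46; max(0, 62 - 46) = 16.
Total collected = 8 + 0 + 5 + 16 = 29.

29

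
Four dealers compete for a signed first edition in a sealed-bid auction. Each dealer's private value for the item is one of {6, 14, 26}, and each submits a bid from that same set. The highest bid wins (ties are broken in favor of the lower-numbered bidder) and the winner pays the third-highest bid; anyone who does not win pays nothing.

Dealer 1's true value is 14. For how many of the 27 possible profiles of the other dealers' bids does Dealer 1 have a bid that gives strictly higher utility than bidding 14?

3

Others bid (6, 6, 26): truth gives 0; bid 26 gives 8 > 0. Violating.
Others bid (6, 26, 6): truth gives 0; bid 26 gives 8 > 0. Violating.
Others bid (26, 6, 6): truth gives 0; bid 26 gives 8 > 0. Violating.
Others bid (6, 6, 6): truth gives 8; no alternative beats it.
Others bid (6, 6, 14): truth gives 8; no alternative beats it.
(Checking all 27 profiles: 3 have a profitable deviation, 24 do not.)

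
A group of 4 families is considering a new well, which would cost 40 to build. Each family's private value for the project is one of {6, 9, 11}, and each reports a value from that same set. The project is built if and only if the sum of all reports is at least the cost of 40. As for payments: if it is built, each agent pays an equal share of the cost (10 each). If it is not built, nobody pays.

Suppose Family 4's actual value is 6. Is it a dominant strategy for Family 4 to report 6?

Check each profile of the others' reports and compare truth against every alternative report.
Others report (9, 11, 11): truth gives 0, best alternative gives -4.
Others report (11, 9, 11): truth gives 0, best alternative gives -4.
Others report (11, 11, 9): truth gives 0, best alternative gives -4.
Others report (11, 11, 11): truth gives 0, best alternative gives -4.
Others report (6, 6, 6): truth gives 0, best alternative gives 0.
Others report (6, 6, 9): truth gives 0, best alternative gives 0.
(Remaining 21 profiles checked similarly; truth is weakly best in each.)
In every case the truthful report is at least as good as any alternative, so it is a dominant strategy.

Yes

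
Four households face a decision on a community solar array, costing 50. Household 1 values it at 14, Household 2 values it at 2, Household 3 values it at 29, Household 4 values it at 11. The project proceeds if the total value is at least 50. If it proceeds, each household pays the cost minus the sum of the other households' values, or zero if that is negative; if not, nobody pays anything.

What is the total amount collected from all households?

Total value 56 ≥ cost 50, so it is built.
Household 1: others sum to 42; max(0, 50 - 42) = 8.
Household 2: others sum to 54; max(0, 50 - 54) = 0.
Household 3: others sum to 27; max(0, 50 - 27) = 23.
Household 4: others sum to 45; max(0, 50 - 45) = 5.
Total collected = 8 + 0 + 23 + 5 = 36.

36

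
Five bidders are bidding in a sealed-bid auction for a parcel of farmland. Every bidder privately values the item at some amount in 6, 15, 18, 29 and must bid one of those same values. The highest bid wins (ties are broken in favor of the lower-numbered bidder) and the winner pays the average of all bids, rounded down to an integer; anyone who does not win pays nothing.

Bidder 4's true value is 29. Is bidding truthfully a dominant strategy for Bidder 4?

No

Consider the case where Bidder 1 bids 6, Bidder 2 bids 6, Bidder 3 bids 6 and Bidder 5 bids 6.
Truthful bid 29: wins, pays 10, utility 29 - 10 = 19.
Bid 15 instead: wins, pays 7, utility 29 - 7 = 22.
Since 22 > 19, bidding 15 is strictly better here, so truthful bidding is not dominant.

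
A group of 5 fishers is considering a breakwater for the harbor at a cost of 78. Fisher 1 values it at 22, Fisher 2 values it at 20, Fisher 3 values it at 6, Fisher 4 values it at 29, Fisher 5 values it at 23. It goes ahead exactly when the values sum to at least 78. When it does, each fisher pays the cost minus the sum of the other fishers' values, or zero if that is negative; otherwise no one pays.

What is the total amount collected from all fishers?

8

Total value 100 ≥ cost 78, so it is built.
Fisher 1: others sum to 78; max(0, 78 - 78) = 0.
Fisher 2: others sum to 80; max(0, 78 - 80) = 0.
Fisher 3: others sum to 94; max(0, 78 - 94) = 0.
Fisher 4: others sum to 71; max(0, 78 - 71) = 7.
Fisher 5: others sum to 77; max(0, 78 - 77) = 1.
Total collected = 0 + 0 + 0 + 7 + 1 = 8.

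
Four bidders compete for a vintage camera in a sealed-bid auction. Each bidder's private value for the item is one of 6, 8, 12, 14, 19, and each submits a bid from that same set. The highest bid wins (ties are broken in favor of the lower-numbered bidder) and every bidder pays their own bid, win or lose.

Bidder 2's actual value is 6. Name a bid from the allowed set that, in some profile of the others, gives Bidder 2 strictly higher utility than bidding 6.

Suppose Bidder 1 bids 6, Bidder 3 bids 6 and Bidder 4 bids 6.
Bid 6: loses but pays 6, utility -6.
Bid 8: wins, pays 8, utility 6 - 8 = -2.
So bidding 8 beats truth here (-2 > -6).

8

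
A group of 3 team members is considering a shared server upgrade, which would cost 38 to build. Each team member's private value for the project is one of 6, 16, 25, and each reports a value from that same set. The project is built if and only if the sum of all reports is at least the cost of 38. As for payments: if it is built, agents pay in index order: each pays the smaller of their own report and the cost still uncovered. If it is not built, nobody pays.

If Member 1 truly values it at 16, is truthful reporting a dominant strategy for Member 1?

No

Consider the case where Member 2 reports 16 and Member 3 reports 16.
Truthful report 16: project built, pays 16, utility 16 - 16 = 0.
Report 6 instead: project built, pays 6, utility 16 - 6 = 10.
Since 10 > 0, reporting 6 is strictly better here, so truthful reporting is not dominant.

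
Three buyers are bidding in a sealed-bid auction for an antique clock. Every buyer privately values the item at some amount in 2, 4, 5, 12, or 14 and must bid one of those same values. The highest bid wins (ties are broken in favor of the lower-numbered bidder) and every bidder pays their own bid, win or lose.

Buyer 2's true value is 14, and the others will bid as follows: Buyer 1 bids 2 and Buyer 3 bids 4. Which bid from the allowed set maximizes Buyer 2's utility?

Bid 2: loses but pays 2, utility -2.
Bid 4: wins, pays 4, utility 14 - 4 = 10.
Bid 5: wins, pays 5, utility 14 - 5 = 9.
Bid 12: wins, pays 12, utility 14 - 12 = 2.
Bid 14: wins, pays 14, utility 14 - 14 = 0.
The best choice is 4 with utility 10.

4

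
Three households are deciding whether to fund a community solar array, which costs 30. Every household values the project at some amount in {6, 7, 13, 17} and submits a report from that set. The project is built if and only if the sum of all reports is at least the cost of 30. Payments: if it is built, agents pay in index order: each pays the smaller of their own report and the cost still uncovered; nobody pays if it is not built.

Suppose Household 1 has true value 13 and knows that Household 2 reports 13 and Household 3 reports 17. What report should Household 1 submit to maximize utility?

Report 6: project built, pays 6, utility 13 - 6 = 7.
Report 7: project built, pays 7, utility 13 - 7 = 6.
Report 13: project built, pays 13, utility 13 - 13 = 0.
Report 17: project built, pays 17, utility 13 - 17 = -4.
The best choice is 6 with utility 7.

6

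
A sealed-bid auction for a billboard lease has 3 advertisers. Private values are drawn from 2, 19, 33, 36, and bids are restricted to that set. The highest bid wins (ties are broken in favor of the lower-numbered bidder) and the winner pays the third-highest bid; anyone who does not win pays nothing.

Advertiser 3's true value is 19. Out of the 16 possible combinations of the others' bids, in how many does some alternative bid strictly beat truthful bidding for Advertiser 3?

Others bid (2, 19): truth gives 0; bid 33 gives 17 > 0. Violating.
Others bid (2, 33): truth gives 0; bid 36 gives 17 > 0. Violating.
Others bid (19, 2): truth gives 0; bid 33 gives 17 > 0. Violating.
Others bid (33, 2): truth gives 0; bid 36 gives 17 > 0. Violating.
Others bid (2, 2): truth gives 17; no alternative beats it.
Others bid (2, 36): truth gives 0; no alternative beats it.
(Checking all 16 profiles: 4 have a profitable deviation, 12 do not.)

4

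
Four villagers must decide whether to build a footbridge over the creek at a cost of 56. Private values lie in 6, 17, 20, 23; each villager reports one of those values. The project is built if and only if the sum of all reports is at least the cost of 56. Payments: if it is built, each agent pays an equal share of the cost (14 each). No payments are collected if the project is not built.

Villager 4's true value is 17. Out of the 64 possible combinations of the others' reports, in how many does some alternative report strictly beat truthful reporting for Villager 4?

Others report (6, 6, 23): truth gives 0; report 23 gives 3 > 0. Violating.
Others report (6, 23, 6): truth gives 0; report 23 gives 3 > 0. Violating.
Others report (23, 6, 6): truth gives 0; report 23 gives 3 > 0. Violating.
Others report (6, 6, 6): truth gives 0; no alternative beats it.
Others report (6, 6, 17): truth gives 0; no alternative beats it.
(Checking all 64 profiles: 3 have a profitable deviation, 61 do not.)

3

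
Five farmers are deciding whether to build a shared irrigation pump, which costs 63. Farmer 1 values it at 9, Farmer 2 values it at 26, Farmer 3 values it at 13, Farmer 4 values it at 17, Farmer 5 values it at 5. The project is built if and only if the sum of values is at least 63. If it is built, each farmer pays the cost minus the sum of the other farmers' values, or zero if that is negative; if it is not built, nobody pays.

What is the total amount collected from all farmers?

37

Total value 70 ≥ cost 63, so it is built.
Farmer 1: others sum to 61; max(0, 63 - 61) = 2.
Farmer 2: others sum to 44; max(0, 63 - 44) = 19.
Farmer 3: others sum to 57; max(0, 63 - 57) = 6.
Farmer 4: others sum to 53; max(0, 63 - 53) = 10.
Farmer 5: others sum to 65; max(0, 63 - 65) = 0.
Total collected = 2 + 19 + 6 + 10 + 0 = 37.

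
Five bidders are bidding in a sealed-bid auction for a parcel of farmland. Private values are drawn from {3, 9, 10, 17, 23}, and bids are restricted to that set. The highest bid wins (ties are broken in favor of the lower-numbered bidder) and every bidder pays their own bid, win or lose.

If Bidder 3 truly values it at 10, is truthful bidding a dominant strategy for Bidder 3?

Consider the case where Bidder 1 bids 3, Bidder 2 bids 3, Bidder 4 bids 3 and Bidder 5 bids 3.
Truthful bid 10: wins, pays 10, utility 10 - 10 = 0.
Bid 9 instead: wins, pays 9, utility 10 - 9 = 1.
Since 1 > 0, bidding 9 is strictly better here, so truthful bidding is not dominant.

No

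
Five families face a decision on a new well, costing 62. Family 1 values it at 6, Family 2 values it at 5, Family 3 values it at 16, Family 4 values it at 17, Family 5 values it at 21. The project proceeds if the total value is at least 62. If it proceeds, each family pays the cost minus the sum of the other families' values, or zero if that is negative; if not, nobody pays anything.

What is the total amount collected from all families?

50

Total value 65 ≥ cost 62, so it is built.
Family 1: others sum to 59; max(0, 62 - 59) = 3.
Family 2: others sum to 60; max(0, 62 - 60) = 2.
Family 3: others sum to 49; max(0, 62 - 49) = 13.
Family 4: others sum to 48; max(0, 62 - 48) = 14.
Family 5: others sum to 44; max(0, 62 - 44) = 18.
Total collected = 3 + 2 + 13 + 14 + 18 = 50.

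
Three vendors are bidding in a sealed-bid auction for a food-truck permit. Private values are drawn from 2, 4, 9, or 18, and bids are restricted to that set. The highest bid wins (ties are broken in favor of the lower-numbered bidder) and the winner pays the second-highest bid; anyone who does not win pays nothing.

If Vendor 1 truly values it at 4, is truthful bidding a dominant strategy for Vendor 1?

Check each profile of the others' bids and compare truth against every alternative bid.
Others bid (2, 2): truth gives 2, best alternative gives 2.
Others bid (2, 4): truth gives 0, best alternative gives 0.
Others bid (2, 9): truth gives 0, best alternative gives 0.
Others bid (2, 18): truth gives 0, best alternative gives 0.
Others bid (4, 2): truth gives 0, best alternative gives 0.
Others bid (4, 4): truth gives 0, best alternative gives 0.
(Remaining 10 profiles checked similarly; truth is weakly best in each.)
In every case the truthful bid is at least as good as any alternative, so it is a dominant strategy.

Yes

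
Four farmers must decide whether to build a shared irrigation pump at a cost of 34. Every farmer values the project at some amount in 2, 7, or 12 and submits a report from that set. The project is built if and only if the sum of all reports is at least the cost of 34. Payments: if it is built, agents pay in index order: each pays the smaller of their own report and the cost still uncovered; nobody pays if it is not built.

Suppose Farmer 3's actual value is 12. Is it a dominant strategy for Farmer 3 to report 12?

Consider the case where Farmer 1 reports 7, Farmer 2 reports 12 and Farmer 4 reports 12.
Truthful report 12: project built, pays 12, utility 12 - 12 = 0.
Report 7 instead: project built, pays 7, utility 12 - 7 = 5.
Since 5 > 0, reporting 7 is strictly better here, so truthful reporting is not dominant.

No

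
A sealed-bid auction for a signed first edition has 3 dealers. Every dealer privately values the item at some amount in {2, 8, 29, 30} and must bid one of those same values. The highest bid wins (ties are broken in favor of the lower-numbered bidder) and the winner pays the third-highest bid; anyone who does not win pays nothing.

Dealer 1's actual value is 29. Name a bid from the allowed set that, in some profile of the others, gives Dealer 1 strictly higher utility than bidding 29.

Suppose Dealer 2 bids 2 and Dealer 3 bids 30.
Bid 29: loses, pays 0, utility 0.
Bid 30: wins, pays 2, utility 29 - 2 = 27.
So bidding 30 beats truth here (27 > 0).

30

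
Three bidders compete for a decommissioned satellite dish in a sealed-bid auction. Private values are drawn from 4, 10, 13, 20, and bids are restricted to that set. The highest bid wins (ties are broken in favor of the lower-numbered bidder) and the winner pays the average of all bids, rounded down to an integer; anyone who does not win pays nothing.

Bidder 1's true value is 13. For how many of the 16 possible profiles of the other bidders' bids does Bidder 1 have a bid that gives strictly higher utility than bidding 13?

4

Others bid (4, 4): truth gives 6; bid 4 gives 9 > 6. Violating.
Others bid (4, 10): truth gives 4; bid 10 gives 5 > 4. Violating.
Others bid (10, 4): truth gives 4; bid 10 gives 5 > 4. Violating.
Others bid (10, 10): truth gives 2; bid 10 gives 3 > 2. Violating.
Others bid (4, 13): truth gives 3; no alternative beats it.
Others bid (4, 20): truth gives 0; no alternative beats it.
(Checking all 16 profiles: 4 have a profitable deviation, 12 do not.)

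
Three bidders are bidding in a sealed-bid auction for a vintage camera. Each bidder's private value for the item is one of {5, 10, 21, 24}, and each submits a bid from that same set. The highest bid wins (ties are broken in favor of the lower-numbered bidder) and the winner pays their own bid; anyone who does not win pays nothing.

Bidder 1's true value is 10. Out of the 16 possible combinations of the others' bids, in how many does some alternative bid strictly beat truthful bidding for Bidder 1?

1

Others bid (5, 5): truth gives 0; bid 5 gives 5 > 0. Violating.
Others bid (5, 10): truth gives 0; no alternative beats it.
Others bid (5, 21): truth gives 0; no alternative beats it.
(Checking all 16 profiles: 1 has a profitable deviation, 15 do not.)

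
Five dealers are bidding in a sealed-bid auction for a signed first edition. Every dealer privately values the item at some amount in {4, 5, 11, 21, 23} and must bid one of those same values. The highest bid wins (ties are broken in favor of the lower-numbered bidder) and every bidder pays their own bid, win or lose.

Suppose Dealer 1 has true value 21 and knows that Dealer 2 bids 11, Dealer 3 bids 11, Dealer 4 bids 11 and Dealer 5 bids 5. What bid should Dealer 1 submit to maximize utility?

11

Bid 4: loses but pays 4, utility -4.
Bid 5: loses but pays 5, utility -5.
Bid 11: wins, pays 11, utility 21 - 11 = 10.
Bid 21: wins, pays 21, utility 21 - 21 = 0.
Bid 23: wins, pays 23, utility 21 - 23 = -2.
The best choice is 11 with utility 10.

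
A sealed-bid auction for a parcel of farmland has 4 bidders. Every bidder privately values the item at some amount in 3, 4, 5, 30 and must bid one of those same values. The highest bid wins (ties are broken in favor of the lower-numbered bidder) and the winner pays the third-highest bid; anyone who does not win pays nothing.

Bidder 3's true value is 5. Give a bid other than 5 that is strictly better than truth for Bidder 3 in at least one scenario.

30

Suppose Bidder 1 bids 3, Bidder 2 bids 3 and Bidder 4 bids 30.
Bid 5: loses, pays 0, utility 0.
Bid 30: wins, pays 3, utility 5 - 3 = 2.
So bidding 30 beats truth here (2 > 0).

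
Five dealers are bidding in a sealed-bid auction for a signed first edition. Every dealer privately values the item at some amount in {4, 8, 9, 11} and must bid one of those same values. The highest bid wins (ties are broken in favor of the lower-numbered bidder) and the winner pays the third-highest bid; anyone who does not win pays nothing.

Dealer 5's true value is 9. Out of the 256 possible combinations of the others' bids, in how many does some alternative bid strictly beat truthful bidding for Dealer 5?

32

Others bid (4, 4, 4, 9): truth gives 0; bid 11 gives 5 > 0. Violating.
Others bid (4, 4, 8, 9): truth gives 0; bid 11 gives 1 > 0. Violating.
Others bid (4, 4, 9, 4): truth gives 0; bid 11 gives 5 > 0. Violating.
Others bid (4, 4, 9, 8): truth gives 0; bid 11 gives 1 > 0. Violating.
Others bid (4, 4, 4, 4): truth gives 5; no alternative beats it.
Others bid (4, 4, 4, 8): truth gives 5; no alternative beats it.
(Checking all 256 profiles: 32 have a profitable deviation, 224 do not.)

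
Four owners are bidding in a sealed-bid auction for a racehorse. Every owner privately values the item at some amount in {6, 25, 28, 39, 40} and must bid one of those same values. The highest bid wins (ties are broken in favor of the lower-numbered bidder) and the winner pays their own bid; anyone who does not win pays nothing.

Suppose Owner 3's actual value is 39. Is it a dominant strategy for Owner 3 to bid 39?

No

Consider the case where Owner 1 bids 6, Owner 2 bids 6 and Owner 4 bids 6.
Truthful bid 39: wins, pays 39, utility 39 - 39 = 0.
Bid 25 instead: wins, pays 25, utility 39 - 25 = 14.
Since 14 > 0, bidding 25 is strictly better here, so truthful bidding is not dominant.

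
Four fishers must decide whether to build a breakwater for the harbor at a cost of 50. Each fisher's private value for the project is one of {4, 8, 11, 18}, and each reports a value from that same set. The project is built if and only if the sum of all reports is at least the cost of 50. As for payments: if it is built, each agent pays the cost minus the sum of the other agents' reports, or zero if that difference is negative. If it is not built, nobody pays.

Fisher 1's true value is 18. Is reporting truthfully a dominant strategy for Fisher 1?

Yes

Check each profile of the others' reports and compare truth against every alternative report.
Others report (8, 11, 18): truth gives 5, best alternative gives 0.
Others report (8, 18, 11): truth gives 5, best alternative gives 0.
Others report (11, 8, 18): truth gives 5, best alternative gives 0.
Others report (11, 18, 8): truth gives 5, best alternative gives 0.
Others report (18, 8, 11): truth gives 5, best alternative gives 0.
Others report (18, 11, 8): truth gives 5, best alternative gives 0.
(Remaining 58 profiles checked similarly; truth is weakly best in each.)
In every case the truthful report is at least as good as any alternative, so it is a dominant strategy.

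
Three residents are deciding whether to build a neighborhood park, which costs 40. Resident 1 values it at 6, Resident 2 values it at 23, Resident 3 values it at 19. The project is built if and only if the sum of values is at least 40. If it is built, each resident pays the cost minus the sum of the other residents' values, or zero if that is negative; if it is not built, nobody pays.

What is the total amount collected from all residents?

Total value 48 ≥ cost 40, so it is built.
Resident 1: others sum to 42; max(0, 40 - 42) = 0.
Resident 2: others sum to 25; max(0, 40 - 25) = 15.
Resident 3: others sum to 29; max(0, 40 - 29) = 11.
Total collected = 0 + 15 + 11 = 26.

26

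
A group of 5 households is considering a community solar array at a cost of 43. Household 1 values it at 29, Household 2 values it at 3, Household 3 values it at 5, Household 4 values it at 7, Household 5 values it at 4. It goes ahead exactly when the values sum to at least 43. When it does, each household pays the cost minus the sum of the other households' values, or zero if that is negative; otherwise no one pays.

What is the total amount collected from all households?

Total value 48 ≥ cost 43, so it is built.
Household 1: others sum to 19; max(0, 43 - 19) = 24.
Household 2: others sum to 45; max(0, 43 - 45) = 0.
Household 3: others sum to 43; max(0, 43 - 43) = 0.
Household 4: others sum to 41; max(0, 43 - 41) = 2.
Household 5: others sum to 44; max(0, 43 - 44) = 0.
Total collected = 24 + 0 + 0 + 2 + 0 = 26.

26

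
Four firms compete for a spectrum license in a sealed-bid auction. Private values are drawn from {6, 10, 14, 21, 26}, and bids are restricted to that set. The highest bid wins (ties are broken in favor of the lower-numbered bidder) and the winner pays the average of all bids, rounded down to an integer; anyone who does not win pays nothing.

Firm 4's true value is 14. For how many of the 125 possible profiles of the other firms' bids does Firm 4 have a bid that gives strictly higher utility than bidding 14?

16

Others bid (6, 6, 6): truth gives 6; bid 10 gives 7 > 6. Violating.
Others bid (6, 6, 14): truth gives 0; bid 21 gives 3 > 0. Violating.
Others bid (6, 10, 14): truth gives 0; bid 21 gives 2 > 0. Violating.
Others bid (6, 14, 6): truth gives 0; bid 21 gives 3 > 0. Violating.
Others bid (6, 6, 10): truth gives 5; no alternative beats it.
Others bid (6, 6, 21): truth gives 0; no alternative beats it.
(Checking all 125 profiles: 16 have a profitable deviation, 109 do not.)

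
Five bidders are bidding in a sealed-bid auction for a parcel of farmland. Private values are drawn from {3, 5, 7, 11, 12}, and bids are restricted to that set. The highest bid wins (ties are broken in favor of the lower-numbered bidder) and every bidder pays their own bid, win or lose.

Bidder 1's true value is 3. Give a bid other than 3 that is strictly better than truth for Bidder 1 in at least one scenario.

5

Suppose Bidder 2 bids 3, Bidder 3 bids 3, Bidder 4 bids 3 and Bidder 5 bids 5.
Bid 3: loses but pays 3, utility -3.
Bid 5: wins, pays 5, utility 3 - 5 = -2.
So bidding 5 beats truth here (-2 > -3).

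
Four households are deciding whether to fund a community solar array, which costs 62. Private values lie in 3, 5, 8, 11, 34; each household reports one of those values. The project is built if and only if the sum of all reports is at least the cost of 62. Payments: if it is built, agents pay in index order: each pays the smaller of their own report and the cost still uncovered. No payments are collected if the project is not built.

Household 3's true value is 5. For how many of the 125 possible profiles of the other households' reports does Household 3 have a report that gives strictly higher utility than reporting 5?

Others report (3, 34, 34): truth gives 0; report 3 gives 2 > 0. Violating.
Others report (5, 34, 34): truth gives 0; report 3 gives 2 > 0. Violating.
Others report (8, 34, 34): truth gives 0; report 3 gives 2 > 0. Violating.
Others report (11, 34, 34): truth gives 0; report 3 gives 2 > 0. Violating.
Others report (3, 3, 3): truth gives 0; no alternative beats it.
Others report (3, 3, 5): truth gives 0; no alternative beats it.
(Checking all 125 profiles: 8 have a profitable deviation, 117 do not.)

8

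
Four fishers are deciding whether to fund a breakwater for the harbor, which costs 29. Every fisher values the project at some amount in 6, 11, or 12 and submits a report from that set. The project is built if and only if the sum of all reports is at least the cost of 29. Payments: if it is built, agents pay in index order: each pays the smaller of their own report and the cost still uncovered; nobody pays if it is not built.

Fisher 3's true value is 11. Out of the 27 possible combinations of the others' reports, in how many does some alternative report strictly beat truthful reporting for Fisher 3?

17

Others report (6, 6, 11): truth gives 0; report 6 gives 5 > 0. Violating.
Others report (6, 6, 12): truth gives 0; report 6 gives 5 > 0. Violating.
Others report (6, 11, 6): truth gives 0; report 6 gives 5 > 0. Violating.
Others report (6, 11, 11): truth gives 0; report 6 gives 5 > 0. Violating.
Others report (6, 6, 6): truth gives 0; no alternative beats it.
Others report (11, 12, 6): truth gives 5; no alternative beats it.
(Checking all 27 profiles: 17 have a profitable deviation, 10 do not.)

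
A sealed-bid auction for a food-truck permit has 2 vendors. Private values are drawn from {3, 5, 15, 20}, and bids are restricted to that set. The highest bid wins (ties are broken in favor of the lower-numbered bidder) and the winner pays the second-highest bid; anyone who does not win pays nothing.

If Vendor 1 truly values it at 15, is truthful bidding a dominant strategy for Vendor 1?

Check each profile of the others' bids and compare truth against every alternative bid.
Others bid (3): truth gives 12, best alternative gives 12.
Others bid (5): truth gives 10, best alternative gives 10.
Others bid (15): truth gives 0, best alternative gives 0.
Others bid (20): truth gives 0, best alternative gives 0.
In every case the truthful bid is at least as good as any alternative, so it is a dominant strategy.

Yes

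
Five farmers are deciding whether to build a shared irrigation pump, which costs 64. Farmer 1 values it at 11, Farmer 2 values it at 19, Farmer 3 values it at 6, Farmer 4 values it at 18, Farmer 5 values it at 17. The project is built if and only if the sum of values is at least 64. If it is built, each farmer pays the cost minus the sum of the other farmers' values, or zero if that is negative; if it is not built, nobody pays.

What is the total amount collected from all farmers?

Total value 71 ≥ cost 64, so it is built.
Farmer 1: others sum to 60; max(0, 64 - 60) = 4.
Farmer 2: others sum to 52; max(0, 64 - 52) = 12.
Farmer 3: others sum to 65; max(0, 64 - 65) = 0.
Farmer 4: others sum to 53; max(0, 64 - 53) = 11.
Farmer 5: others sum to 54; max(0, 64 - 54) = 10.
Total collected = 4 + 12 + 0 + 11 + 10 = 37.

37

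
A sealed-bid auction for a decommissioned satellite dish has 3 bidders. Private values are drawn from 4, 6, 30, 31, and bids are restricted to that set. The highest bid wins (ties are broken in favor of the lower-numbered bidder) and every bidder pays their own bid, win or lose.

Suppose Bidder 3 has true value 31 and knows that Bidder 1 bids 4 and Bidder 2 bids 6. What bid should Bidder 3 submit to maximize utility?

Bid 4: loses but pays 4, utility -4.
Bid 6: loses but pays 6, utility -6.
Bid 30: wins, pays 30, utility 31 - 30 = 1.
Bid 31: wins, pays 31, utility 31 - 31 = 0.
The best choice is 30 with utility 1.

30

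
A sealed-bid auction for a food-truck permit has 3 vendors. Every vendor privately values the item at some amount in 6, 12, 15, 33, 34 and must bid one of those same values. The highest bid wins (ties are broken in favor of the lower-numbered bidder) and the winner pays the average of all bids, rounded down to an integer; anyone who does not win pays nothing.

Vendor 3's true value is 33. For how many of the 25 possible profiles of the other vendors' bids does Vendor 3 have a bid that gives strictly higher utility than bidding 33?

Others bid (6, 6): truth gives 18; bid 12 gives 25 > 18. Violating.
Others bid (6, 12): truth gives 16; bid 15 gives 22 > 16. Violating.
Others bid (6, 33): truth gives 0; bid 34 gives 9 > 0. Violating.
Others bid (12, 6): truth gives 16; bid 15 gives 22 > 16. Violating.
Others bid (6, 15): truth gives 15; no alternative beats it.
Others bid (6, 34): truth gives 0; no alternative beats it.
(Checking all 25 profiles: 10 have a profitable deviation, 15 do not.)

10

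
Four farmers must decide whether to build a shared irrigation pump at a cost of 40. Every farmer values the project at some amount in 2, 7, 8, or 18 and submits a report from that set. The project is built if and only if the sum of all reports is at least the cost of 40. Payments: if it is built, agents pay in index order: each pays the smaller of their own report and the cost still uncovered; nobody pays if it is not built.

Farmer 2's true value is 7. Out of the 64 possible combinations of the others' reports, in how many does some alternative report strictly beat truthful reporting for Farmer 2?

Others report (2, 18, 18): truth gives 0; report 2 gives 5 > 0. Violating.
Others report (7, 18, 18): truth gives 0; report 2 gives 5 > 0. Violating.
Others report (8, 18, 18): truth gives 0; report 2 gives 5 > 0. Violating.
Others report (18, 2, 18): truth gives 0; report 2 gives 5 > 0. Violating.
Others report (2, 2, 2): truth gives 0; no alternative beats it.
Others report (2, 2, 7): truth gives 0; no alternative beats it.
(Checking all 64 profiles: 10 have a profitable deviation, 54 do not.)

10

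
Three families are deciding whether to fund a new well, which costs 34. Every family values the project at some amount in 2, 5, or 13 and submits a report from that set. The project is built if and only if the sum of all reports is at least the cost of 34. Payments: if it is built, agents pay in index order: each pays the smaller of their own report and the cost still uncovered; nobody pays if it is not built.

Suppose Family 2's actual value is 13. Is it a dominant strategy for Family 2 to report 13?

Yes

Check each profile of the others' reports and compare truth against every alternative report.
Others report (2, 2): truth gives 0, best alternative gives 0.
Others report (2, 5): truth gives 0, best alternative gives 0.
Others report (2, 13): truth gives 0, best alternative gives 0.
Others report (5, 2): truth gives 0, best alternative gives 0.
Others report (5, 5): truth gives 0, best alternative gives 0.
Others report (5, 13): truth gives 0, best alternative gives 0.
(Remaining 3 profiles checked similarly; truth is weakly best in each.)
In every case the truthful report is at least as good as any alternative, so it is a dominant strategy.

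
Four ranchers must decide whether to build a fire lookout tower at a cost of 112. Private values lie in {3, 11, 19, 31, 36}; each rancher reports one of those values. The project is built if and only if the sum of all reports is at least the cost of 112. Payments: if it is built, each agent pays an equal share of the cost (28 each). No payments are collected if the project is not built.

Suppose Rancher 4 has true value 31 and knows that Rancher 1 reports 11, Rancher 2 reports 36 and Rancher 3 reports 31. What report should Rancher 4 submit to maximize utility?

Report 3: project not built, utility 0.
Report 11: project not built, utility 0.
Report 19: project not built, utility 0.
Report 31: project not built, utility 0.
Report 36: project built, pays 28, utility 31 - 28 = 3.
The best choice is 36 with utility 3.

36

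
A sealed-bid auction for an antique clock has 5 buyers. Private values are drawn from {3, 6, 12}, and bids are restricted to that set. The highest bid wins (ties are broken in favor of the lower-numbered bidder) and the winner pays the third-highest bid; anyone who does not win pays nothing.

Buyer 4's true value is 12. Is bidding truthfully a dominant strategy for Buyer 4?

Yes

Check each profile of the others' bids and compare truth against every alternative bid.
Others bid (3, 3, 3, 12): truth gives 9, best alternative gives 0.
Others bid (3, 3, 6, 3): truth gives 9, best alternative gives 0.
Others bid (3, 6, 3, 3): truth gives 9, best alternative gives 0.
Others bid (6, 3, 3, 3): truth gives 9, best alternative gives 0.
Others bid (3, 3, 6, 6): truth gives 6, best alternative gives 0.
Others bid (3, 3, 6, 12): truth gives 6, best alternative gives 0.
(Remaining 75 profiles checked similarly; truth is weakly best in each.)
In every case the truthful bid is at least as good as any alternative, so it is a dominant strategy.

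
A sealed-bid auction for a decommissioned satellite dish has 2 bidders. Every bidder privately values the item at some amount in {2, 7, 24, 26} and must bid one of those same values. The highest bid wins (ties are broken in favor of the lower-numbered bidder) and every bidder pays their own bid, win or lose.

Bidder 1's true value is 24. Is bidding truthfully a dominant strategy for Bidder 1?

Consider the case where Bidder 2 bids 2.
Truthful bid 24: wins, pays 24, utility 24 - 24 = 0.
Bid 2 instead: wins, pays 2, utility 24 - 2 = 22.
Since 22 > 0, bidding 2 is strictly better here, so truthful bidding is not dominant.

No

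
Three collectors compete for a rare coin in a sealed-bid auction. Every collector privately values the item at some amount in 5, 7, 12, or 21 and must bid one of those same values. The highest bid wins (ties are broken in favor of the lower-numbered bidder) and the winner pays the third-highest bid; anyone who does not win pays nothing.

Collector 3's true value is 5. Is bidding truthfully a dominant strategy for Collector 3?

Check each profile of the others' bids and compare truth against every alternative bid.
Others bid (5, 5): truth gives 0, best alternative gives 0.
Others bid (5, 7): truth gives 0, best alternative gives 0.
Others bid (5, 12): truth gives 0, best alternative gives 0.
Others bid (5, 21): truth gives 0, best alternative gives 0.
Others bid (7, 5): truth gives 0, best alternative gives 0.
Others bid (7, 7): truth gives 0, best alternative gives 0.
(Remaining 10 profiles checked similarly; truth is weakly best in each.)
In every case the truthful bid is at least as good as any alternative, so it is a dominant strategy.

Yes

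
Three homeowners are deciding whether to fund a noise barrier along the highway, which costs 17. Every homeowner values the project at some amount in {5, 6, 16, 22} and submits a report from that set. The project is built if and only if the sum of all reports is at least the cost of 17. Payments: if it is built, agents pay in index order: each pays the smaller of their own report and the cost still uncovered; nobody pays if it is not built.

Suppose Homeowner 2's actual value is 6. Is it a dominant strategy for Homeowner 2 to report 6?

No

Consider the case where Homeowner 1 reports 5 and Homeowner 3 reports 16.
Truthful report 6: project built, pays 6, utility 6 - 6 = 0.
Report 5 instead: project built, pays 5, utility 6 - 5 = 1.
Since 1 > 0, reporting 5 is strictly better here, so truthful reporting is not dominant.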